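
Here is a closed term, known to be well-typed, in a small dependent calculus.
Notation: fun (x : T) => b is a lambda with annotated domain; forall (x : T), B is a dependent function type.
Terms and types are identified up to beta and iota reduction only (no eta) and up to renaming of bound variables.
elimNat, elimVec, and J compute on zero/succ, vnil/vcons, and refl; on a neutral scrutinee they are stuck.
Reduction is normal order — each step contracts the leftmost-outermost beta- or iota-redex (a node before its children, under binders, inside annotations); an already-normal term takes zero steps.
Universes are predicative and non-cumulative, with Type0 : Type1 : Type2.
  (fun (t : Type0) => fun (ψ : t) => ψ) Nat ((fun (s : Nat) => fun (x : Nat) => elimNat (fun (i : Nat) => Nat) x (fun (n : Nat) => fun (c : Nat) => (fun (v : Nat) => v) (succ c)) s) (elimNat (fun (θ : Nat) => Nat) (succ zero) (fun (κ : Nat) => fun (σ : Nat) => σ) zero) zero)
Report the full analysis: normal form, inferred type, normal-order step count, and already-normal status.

reduced normal form:
  succ zero
type:
  Nat
reduction steps (normal order): 10
already normal: no
first redex: a beta-redex


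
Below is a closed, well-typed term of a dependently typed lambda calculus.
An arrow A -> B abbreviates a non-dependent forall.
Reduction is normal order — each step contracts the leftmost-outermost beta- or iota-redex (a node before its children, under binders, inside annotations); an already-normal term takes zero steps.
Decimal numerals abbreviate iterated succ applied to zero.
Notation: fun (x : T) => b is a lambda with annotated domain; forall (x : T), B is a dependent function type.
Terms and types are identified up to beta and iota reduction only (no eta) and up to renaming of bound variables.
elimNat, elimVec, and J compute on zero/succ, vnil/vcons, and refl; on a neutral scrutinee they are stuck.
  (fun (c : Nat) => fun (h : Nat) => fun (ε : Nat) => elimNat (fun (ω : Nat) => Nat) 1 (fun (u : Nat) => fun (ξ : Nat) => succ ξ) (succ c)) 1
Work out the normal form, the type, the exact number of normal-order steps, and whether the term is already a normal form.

resulting normal form:
  fun (c : Nat) => fun (h : Nat) => 3
inferred type:
  Nat -> Nat -> Nat
steps to reach normal form (normal order): 8
started in normal form: no
first redex: a beta-redex


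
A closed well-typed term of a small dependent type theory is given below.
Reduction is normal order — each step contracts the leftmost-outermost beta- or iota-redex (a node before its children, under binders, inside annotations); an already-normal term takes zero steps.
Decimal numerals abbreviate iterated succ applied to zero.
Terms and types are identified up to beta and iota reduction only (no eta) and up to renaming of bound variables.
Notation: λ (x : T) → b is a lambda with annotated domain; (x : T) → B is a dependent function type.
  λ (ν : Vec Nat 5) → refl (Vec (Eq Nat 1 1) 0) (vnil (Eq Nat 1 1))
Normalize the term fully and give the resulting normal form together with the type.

normal form:
  λ (ν : Vec Nat 5) → refl (Vec (Eq Nat 1 1) 0) (vnil (Eq Nat 1 1))
inferred type:
  (ν : Vec Nat 5) → Eq (Vec (Eq Nat 1 1) 0) (vnil (Eq Nat 1 1)) (vnil (Eq Nat 1 1))


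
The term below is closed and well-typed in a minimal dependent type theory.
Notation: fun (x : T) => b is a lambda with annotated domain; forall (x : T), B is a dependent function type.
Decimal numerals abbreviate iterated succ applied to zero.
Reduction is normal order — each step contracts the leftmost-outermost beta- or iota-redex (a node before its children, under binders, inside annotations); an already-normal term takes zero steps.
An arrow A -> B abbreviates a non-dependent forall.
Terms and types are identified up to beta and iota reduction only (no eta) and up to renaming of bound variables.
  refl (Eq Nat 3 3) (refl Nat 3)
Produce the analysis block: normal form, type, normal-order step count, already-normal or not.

reduced normal form:
  refl (Eq Nat 3 3) (refl Nat 3)
inferred type:
  Eq (Eq Nat 3 3) (refl Nat 3) (refl Nat 3)
normal-order step count: 0
term was already normal: yes


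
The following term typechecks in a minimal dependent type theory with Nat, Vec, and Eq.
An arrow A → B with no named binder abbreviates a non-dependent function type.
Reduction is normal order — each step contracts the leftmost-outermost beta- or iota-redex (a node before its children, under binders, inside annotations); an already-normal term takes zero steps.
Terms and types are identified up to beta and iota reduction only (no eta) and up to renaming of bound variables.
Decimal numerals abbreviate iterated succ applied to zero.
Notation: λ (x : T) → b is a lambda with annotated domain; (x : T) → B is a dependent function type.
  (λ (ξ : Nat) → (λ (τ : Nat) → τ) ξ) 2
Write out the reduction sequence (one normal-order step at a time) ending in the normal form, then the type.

normal-order reduction:
  (λ (ξ : Nat) → (λ (τ : Nat) → τ) ξ) 2
  ~> (λ (ξ : Nat) → ξ) 2
  ~> 2
type:
  Nat


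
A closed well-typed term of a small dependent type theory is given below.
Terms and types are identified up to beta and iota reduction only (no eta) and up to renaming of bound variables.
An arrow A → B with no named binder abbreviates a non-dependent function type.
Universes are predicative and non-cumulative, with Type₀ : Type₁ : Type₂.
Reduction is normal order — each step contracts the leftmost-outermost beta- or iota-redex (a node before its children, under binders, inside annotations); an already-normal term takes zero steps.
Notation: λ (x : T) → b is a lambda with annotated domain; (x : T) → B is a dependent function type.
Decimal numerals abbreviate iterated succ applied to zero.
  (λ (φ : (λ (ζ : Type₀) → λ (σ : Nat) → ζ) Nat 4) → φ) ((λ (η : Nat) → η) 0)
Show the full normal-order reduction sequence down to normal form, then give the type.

reduction (normal order):
  (λ (φ : (λ (ζ : Type₀) → λ (σ : Nat) → ζ) Nat 4) → φ) ((λ (η : Nat) → η) 0)
  ~> (λ (φ : Nat) → φ) 0
  ~> 0
the term's type:
  Nat


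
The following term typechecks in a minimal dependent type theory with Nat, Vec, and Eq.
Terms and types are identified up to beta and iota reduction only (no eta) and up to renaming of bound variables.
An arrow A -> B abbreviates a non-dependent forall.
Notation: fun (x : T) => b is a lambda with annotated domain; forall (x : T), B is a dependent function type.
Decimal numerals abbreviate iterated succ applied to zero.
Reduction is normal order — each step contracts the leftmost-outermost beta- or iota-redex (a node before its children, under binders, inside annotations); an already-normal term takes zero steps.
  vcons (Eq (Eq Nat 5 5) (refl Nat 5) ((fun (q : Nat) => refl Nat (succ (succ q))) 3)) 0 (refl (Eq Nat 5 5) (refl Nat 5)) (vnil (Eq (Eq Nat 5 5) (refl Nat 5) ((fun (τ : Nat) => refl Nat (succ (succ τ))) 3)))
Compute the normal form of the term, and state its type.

reduced normal form:
  vcons (Eq (Eq Nat 5 5) (refl Nat 5) (refl Nat 5)) 0 (refl (Eq Nat 5 5) (refl Nat 5)) (vnil (Eq (Eq Nat 5 5) (refl Nat 5) (refl Nat 5)))
type:
  Vec (Eq (Eq Nat 5 5) (refl Nat 5) (refl Nat 5)) 1
observation: the first redex contracted is a beta-redex; the normal form is reached in 2 normal-order steps.


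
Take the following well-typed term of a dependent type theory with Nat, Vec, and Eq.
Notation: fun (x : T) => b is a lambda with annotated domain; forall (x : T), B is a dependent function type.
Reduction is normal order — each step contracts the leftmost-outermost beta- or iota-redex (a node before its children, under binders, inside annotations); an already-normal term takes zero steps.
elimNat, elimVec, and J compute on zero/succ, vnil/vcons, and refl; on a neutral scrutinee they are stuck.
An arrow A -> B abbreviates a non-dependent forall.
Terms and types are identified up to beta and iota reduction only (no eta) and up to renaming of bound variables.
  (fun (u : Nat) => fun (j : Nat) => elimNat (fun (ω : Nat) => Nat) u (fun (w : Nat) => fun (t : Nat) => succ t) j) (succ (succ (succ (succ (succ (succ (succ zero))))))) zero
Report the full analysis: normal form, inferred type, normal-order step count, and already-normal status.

normal form:
  succ (succ (succ (succ (succ (succ (succ zero))))))
the term's type:
  Nat
normal-order step count: 3
started in normal form: no
first contracted redex: a beta-redex


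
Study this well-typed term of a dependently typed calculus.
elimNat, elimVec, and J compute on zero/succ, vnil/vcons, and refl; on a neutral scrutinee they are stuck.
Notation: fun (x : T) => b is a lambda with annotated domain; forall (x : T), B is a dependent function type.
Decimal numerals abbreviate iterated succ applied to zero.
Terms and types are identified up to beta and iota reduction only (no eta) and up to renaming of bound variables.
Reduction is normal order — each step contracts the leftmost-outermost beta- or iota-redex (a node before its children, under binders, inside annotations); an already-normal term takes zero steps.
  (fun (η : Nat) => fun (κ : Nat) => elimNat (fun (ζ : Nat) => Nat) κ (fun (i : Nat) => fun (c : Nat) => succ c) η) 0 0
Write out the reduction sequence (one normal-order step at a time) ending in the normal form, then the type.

reduction (normal order):
  (fun (η : Nat) => fun (κ : Nat) => elimNat (fun (ζ : Nat) => Nat) κ (fun (i : Nat) => fun (c : Nat) => succ c) η) 0 0
  ~> (fun (η : Nat) => elimNat (fun (κ : Nat) => Nat) η (fun (ζ : Nat) => fun (i : Nat) => succ i) 0) 0
  ~> elimNat (fun (η : Nat) => Nat) 0 (fun (κ : Nat) => fun (ζ : Nat) => succ ζ) 0
  ~> 0
type:
  Nat


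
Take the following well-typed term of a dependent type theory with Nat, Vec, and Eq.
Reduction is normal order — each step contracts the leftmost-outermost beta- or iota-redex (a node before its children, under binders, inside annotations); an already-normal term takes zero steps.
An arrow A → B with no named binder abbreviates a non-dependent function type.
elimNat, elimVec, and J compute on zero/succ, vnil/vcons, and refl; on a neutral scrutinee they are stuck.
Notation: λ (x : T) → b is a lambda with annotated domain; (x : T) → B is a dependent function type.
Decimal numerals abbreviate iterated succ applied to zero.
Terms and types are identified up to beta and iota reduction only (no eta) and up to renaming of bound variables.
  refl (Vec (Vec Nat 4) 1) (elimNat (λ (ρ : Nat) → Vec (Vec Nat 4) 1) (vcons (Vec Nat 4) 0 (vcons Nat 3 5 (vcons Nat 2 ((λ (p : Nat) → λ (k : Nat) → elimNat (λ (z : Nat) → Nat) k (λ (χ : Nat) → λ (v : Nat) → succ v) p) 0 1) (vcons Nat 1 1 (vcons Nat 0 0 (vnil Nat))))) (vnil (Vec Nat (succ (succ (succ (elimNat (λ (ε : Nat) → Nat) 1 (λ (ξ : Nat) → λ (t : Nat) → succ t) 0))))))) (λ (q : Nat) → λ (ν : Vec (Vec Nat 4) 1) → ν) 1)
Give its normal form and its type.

reduced normal form:
  refl (Vec (Vec Nat 4) 1) (vcons (Vec Nat 4) 0 (vcons Nat 3 5 (vcons Nat 2 1 (vcons Nat 1 1 (vcons Nat 0 0 (vnil Nat))))) (vnil (Vec Nat 4)))
inferred type:
  Eq (Vec (Vec Nat 4) 1) (vcons (Vec Nat 4) 0 (vcons Nat 3 5 (vcons Nat 2 1 (vcons Nat 1 1 (vcons Nat 0 0 (vnil Nat))))) (vnil (Vec Nat 4))) (vcons (Vec Nat 4) 0 (vcons Nat 3 5 (vcons Nat 2 1 (vcons Nat 1 1 (vcons Nat 0 0 (vnil Nat))))) (vnil (Vec Nat 4)))
observation: the leftmost-outermost redex is an elimNat iota-redex, and normalization takes 8 steps.


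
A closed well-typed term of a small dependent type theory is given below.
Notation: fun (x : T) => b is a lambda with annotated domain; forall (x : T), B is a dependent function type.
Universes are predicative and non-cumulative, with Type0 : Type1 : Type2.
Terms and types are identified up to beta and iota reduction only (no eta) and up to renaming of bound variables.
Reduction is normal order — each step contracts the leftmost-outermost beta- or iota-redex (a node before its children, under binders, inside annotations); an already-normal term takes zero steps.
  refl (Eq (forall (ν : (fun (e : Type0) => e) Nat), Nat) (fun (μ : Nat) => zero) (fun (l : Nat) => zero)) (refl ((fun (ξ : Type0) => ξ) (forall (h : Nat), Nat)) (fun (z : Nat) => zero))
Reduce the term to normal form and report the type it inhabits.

reduced normal form:
  refl (Eq (forall (ν : Nat), Nat) (fun (e : Nat) => zero) (fun (μ : Nat) => zero)) (refl (forall (l : Nat), Nat) (fun (ξ : Nat) => zero))
the term's type:
  Eq (Eq (forall (ν : Nat), Nat) (fun (e : Nat) => zero) (fun (μ : Nat) => zero)) (refl (forall (l : Nat), Nat) (fun (ξ : Nat) => zero)) (refl (forall (h : Nat), Nat) (fun (z : Nat) => zero))


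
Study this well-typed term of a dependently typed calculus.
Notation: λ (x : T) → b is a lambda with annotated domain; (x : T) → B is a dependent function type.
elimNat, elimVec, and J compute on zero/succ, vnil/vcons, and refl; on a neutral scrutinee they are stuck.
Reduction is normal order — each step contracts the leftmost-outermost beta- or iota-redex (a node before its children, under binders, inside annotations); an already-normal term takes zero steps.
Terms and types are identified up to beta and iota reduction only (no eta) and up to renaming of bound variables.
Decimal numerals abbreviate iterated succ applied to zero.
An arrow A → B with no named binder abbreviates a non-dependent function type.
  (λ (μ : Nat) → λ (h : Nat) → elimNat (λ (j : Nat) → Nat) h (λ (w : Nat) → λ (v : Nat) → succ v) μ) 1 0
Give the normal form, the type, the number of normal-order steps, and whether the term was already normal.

reduced normal form:
  1
type:
  Nat
normal-order step count: 6
term was already normal: no
first contracted redex: a beta-redex


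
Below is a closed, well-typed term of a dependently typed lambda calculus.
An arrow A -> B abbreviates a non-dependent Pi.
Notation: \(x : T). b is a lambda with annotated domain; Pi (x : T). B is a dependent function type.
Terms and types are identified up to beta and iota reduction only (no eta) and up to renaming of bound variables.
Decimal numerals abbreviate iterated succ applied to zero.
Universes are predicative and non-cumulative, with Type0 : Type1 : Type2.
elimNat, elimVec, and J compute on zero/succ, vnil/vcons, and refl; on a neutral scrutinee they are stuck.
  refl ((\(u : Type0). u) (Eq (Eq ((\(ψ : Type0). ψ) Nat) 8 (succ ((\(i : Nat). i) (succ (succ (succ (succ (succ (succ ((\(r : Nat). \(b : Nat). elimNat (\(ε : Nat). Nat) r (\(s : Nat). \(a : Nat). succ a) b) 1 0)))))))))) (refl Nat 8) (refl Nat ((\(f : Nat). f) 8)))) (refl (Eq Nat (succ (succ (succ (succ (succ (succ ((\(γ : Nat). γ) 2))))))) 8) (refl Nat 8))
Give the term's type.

type:
  Eq (Eq (Eq Nat 8 8) (refl Nat 8) (refl Nat 8)) (refl (Eq Nat 8 8) (refl Nat 8)) (refl (Eq Nat 8 8) (refl Nat 8))


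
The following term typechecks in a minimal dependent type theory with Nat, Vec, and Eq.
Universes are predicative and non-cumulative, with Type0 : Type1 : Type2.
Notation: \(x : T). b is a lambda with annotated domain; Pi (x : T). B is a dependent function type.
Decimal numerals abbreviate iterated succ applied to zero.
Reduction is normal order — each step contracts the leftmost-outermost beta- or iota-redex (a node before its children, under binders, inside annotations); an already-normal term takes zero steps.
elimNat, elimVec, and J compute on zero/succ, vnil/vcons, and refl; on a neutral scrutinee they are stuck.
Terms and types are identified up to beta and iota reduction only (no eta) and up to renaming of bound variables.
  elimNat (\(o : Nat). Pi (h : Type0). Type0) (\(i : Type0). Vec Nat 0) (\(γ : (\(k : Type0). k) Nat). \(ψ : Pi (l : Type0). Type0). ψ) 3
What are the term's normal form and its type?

reduced normal form:
  \(o : Type0). Vec Nat 0
type:
  Pi (o : Type0). Type0
observation: 10 normal-order steps separate the term from its normal form.


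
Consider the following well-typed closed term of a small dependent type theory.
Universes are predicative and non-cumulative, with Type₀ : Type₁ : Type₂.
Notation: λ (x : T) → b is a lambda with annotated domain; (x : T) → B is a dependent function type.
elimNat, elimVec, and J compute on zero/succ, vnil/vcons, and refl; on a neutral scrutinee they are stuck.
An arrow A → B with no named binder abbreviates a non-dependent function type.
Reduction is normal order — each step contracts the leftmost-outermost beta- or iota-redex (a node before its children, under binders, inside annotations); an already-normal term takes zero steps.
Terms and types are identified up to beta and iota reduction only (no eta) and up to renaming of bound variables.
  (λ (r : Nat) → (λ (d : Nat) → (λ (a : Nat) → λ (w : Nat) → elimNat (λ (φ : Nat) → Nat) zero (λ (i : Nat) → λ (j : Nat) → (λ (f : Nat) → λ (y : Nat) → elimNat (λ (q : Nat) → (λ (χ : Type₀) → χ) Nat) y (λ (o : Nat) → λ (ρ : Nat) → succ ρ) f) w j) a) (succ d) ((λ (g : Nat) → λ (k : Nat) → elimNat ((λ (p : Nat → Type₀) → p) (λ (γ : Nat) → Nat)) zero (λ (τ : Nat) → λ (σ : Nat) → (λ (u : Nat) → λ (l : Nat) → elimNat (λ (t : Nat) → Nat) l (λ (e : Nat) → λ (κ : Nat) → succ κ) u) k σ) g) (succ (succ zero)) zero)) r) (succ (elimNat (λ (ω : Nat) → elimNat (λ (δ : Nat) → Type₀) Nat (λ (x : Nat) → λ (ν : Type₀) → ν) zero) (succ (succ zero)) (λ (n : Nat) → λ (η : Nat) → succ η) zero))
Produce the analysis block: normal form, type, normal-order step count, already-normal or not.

resulting normal form:
  zero
inferred type:
  Nat
normal-order step count: 75
started in normal form: no
first redex: a beta-redex


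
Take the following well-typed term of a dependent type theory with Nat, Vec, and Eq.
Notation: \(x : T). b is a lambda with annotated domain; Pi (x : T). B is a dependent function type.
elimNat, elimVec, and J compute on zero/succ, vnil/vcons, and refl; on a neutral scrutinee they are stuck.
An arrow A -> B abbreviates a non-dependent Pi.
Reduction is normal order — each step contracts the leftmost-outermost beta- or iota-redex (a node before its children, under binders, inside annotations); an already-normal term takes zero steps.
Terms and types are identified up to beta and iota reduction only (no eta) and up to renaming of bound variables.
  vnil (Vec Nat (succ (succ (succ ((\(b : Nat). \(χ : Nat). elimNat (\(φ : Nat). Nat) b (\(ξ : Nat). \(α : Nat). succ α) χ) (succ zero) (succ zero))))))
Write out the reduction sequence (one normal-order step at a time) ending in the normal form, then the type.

reduction (normal order):
  vnil (Vec Nat (succ (succ (succ ((\(b : Nat). \(χ : Nat). elimNat (\(φ : Nat). Nat) b (\(ξ : Nat). \(α : Nat). succ α) χ) (succ zero) (succ zero))))))
  ~> vnil (Vec Nat (succ (succ (succ ((\(b : Nat). elimNat (\(χ : Nat). Nat) (succ zero) (\(φ : Nat). \(ξ : Nat). succ ξ) b) (succ zero))))))
  ~> vnil (Vec Nat (succ (succ (succ (elimNat (\(b : Nat). Nat) (succ zero) (\(χ : Nat). \(φ : Nat). succ φ) (succ zero))))))
  ~> vnil (Vec Nat (succ (succ (succ ((\(b : Nat). \(χ : Nat). succ χ) zero (elimNat (\(φ : Nat). Nat) (succ zero) (\(ξ : Nat). \(α : Nat). succ α) zero))))))
  ~> vnil (Vec Nat (succ (succ (succ ((\(b : Nat). succ b) (elimNat (\(χ : Nat). Nat) (succ zero) (\(φ : Nat). \(ξ : Nat). succ ξ) zero))))))
  ~> vnil (Vec Nat (succ (succ (succ (succ (elimNat (\(b : Nat). Nat) (succ zero) (\(χ : Nat). \(φ : Nat). succ φ) zero))))))
  ~> vnil (Vec Nat (succ (succ (succ (succ (succ zero))))))
the term's type:
  Vec (Vec Nat (succ (succ (succ (succ (succ zero)))))) zero


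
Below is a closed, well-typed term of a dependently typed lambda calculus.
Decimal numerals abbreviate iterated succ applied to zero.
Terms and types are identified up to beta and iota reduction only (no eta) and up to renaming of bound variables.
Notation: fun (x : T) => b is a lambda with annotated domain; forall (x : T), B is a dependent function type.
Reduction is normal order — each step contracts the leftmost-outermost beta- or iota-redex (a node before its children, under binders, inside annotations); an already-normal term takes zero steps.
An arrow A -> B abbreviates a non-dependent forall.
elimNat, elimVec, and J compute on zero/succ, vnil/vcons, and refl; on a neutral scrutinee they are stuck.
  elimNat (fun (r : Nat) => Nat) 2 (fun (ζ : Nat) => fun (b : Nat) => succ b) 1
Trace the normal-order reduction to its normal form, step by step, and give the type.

reduction (normal order):
  elimNat (fun (r : Nat) => Nat) 2 (fun (ζ : Nat) => fun (b : Nat) => succ b) 1
  ~> (fun (r : Nat) => fun (ζ : Nat) => succ ζ) 0 (elimNat (fun (b : Nat) => Nat) 2 (fun (ψ : Nat) => fun (k : Nat) => succ k) 0)
  ~> (fun (r : Nat) => succ r) (elimNat (fun (ζ : Nat) => Nat) 2 (fun (b : Nat) => fun (ψ : Nat) => succ ψ) 0)
  ~> succ (elimNat (fun (r : Nat) => Nat) 2 (fun (ζ : Nat) => fun (b : Nat) => succ b) 0)
  ~> 3
inferred type:
  Nat


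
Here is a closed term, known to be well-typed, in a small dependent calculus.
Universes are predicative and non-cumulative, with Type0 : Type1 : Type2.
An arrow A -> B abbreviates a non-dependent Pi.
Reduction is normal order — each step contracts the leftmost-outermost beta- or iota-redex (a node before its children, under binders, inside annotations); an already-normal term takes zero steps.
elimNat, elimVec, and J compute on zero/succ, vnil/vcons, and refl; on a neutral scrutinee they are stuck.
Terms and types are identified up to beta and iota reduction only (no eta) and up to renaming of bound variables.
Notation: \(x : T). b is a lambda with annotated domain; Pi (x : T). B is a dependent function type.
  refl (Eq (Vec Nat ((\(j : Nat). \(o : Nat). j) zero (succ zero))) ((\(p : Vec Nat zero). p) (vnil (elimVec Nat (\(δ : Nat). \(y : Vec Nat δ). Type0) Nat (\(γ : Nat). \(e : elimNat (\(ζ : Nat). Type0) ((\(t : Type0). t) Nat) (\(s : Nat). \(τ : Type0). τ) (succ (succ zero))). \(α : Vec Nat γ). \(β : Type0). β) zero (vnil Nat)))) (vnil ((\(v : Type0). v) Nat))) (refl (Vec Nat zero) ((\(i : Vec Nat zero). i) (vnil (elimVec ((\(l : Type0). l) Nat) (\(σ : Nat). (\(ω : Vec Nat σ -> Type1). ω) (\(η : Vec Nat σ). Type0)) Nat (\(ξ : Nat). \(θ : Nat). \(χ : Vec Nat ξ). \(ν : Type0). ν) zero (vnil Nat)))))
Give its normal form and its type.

resulting normal form:
  refl (Eq (Vec Nat zero) (vnil Nat) (vnil Nat)) (refl (Vec Nat zero) (vnil Nat))
type:
  Eq (Eq (Vec Nat zero) (vnil Nat) (vnil Nat)) (refl (Vec Nat zero) (vnil Nat)) (refl (Vec Nat zero) (vnil Nat))


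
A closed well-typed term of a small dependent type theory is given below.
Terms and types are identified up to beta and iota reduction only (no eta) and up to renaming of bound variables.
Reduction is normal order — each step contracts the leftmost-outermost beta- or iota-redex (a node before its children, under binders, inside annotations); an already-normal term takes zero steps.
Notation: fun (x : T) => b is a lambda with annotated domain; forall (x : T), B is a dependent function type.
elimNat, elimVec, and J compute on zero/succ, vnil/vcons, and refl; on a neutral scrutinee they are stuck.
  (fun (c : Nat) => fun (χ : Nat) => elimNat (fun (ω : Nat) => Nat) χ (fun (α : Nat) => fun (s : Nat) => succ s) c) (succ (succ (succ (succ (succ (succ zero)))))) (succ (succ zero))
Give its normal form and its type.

resulting normal form:
  succ (succ (succ (succ (succ (succ (succ (succ zero)))))))
inferred type:
  Nat
observation: 21 normal-order steps normalize the term, beginning with a beta-redex.


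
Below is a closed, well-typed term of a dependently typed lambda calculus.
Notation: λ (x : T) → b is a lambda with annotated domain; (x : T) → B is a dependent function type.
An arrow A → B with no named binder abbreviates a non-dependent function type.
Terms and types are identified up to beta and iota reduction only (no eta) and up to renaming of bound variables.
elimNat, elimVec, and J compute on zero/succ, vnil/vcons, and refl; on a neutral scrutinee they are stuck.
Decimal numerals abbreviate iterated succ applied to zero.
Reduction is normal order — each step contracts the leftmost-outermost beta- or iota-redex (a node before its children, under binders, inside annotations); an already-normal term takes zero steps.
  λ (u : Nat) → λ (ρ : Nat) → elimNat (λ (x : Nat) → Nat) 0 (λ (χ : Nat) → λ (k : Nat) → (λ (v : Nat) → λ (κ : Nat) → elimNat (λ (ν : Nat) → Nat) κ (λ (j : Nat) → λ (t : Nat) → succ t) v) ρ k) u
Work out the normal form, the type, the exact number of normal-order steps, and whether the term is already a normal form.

normal form:
  λ (u : Nat) → λ (ρ : Nat) → elimNat (λ (x : Nat) → Nat) 0 (λ (χ : Nat) → λ (k : Nat) → elimNat (λ (v : Nat) → Nat) k (λ (κ : Nat) → λ (ν : Nat) → succ ν) ρ) u
type:
  Nat → Nat → Nat
reduction steps (normal order): 2
term was already normal: no
first contracted redex: a beta-redex


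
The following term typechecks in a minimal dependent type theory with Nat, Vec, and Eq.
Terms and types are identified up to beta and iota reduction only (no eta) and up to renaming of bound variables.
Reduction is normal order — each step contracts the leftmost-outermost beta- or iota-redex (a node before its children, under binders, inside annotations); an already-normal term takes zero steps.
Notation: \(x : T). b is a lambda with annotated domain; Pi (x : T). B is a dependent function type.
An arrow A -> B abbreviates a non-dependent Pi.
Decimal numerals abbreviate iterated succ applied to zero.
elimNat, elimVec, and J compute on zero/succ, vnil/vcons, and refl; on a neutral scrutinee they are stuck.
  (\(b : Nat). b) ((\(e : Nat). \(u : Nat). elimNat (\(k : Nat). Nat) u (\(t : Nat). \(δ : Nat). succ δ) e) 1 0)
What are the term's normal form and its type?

resulting normal form:
  1
type:
  Nat


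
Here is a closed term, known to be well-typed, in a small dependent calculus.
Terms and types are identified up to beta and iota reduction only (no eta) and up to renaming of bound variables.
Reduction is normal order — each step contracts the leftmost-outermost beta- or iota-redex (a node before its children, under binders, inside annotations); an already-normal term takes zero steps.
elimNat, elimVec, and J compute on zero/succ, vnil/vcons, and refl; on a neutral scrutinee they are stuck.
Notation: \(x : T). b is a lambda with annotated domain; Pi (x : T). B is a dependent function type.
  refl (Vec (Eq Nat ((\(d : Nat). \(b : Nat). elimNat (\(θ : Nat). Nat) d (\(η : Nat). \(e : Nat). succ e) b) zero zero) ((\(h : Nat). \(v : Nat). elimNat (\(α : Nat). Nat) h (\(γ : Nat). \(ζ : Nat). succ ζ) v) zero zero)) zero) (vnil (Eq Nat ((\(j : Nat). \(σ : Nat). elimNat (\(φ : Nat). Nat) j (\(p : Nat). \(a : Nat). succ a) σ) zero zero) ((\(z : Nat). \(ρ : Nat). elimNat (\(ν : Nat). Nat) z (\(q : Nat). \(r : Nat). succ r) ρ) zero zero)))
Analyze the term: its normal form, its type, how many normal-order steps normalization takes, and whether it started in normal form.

normal form:
  refl (Vec (Eq Nat zero zero) zero) (vnil (Eq Nat zero zero))
inferred type:
  Eq (Vec (Eq Nat zero zero) zero) (vnil (Eq Nat zero zero)) (vnil (Eq Nat zero zero))
reduction steps (normal order): 12
started in normal form: no
first contracted redex: a beta-redex


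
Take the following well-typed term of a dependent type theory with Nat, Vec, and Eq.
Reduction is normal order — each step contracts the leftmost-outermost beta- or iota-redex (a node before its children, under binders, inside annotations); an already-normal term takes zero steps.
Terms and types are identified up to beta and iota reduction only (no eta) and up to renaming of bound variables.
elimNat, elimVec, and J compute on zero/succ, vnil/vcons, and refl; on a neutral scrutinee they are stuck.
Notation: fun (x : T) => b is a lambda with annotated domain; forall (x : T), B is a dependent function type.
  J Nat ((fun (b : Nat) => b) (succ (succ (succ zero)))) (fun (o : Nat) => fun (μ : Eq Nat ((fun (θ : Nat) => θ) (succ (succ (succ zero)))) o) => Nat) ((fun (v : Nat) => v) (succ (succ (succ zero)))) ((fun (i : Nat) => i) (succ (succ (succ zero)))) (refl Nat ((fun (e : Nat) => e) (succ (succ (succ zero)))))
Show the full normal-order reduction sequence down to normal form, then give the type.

normal-order reduction:
  J Nat ((fun (b : Nat) => b) (succ (succ (succ zero)))) (fun (o : Nat) => fun (μ : Eq Nat ((fun (θ : Nat) => θ) (succ (succ (succ zero)))) o) => Nat) ((fun (v : Nat) => v) (succ (succ (succ zero)))) ((fun (i : Nat) => i) (succ (succ (succ zero)))) (refl Nat ((fun (e : Nat) => e) (succ (succ (succ zero)))))
  ~> (fun (b : Nat) => b) (succ (succ (succ zero)))
  ~> succ (succ (succ zero))
the term's type:
  Nat


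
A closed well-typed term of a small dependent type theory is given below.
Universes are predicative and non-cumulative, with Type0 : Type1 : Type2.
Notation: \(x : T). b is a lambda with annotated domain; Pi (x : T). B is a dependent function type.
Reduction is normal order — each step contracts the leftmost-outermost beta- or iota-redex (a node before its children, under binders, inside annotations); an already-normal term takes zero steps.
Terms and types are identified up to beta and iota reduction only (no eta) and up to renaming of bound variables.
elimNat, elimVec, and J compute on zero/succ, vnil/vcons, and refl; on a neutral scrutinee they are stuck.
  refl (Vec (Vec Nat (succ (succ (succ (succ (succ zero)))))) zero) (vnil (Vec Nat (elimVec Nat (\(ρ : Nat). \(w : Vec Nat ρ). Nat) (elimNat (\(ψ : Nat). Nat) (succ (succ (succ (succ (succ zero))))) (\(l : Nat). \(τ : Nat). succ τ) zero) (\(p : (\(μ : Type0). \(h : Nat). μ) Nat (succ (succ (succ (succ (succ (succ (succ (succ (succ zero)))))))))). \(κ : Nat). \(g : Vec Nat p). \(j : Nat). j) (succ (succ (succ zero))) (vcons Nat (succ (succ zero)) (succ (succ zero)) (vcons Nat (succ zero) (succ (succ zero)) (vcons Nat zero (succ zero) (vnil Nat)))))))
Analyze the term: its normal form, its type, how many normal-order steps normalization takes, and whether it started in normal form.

resulting normal form:
  refl (Vec (Vec Nat (succ (succ (succ (succ (succ zero)))))) zero) (vnil (Vec Nat (succ (succ (succ (succ (succ zero)))))))
inferred type:
  Eq (Vec (Vec Nat (succ (succ (succ (succ (succ zero)))))) zero) (vnil (Vec Nat (succ (succ (succ (succ (succ zero))))))) (vnil (Vec Nat (succ (succ (succ (succ (succ zero)))))))
reduction steps (normal order): 17
term was already normal: no
first contracted redex: an elimVec iota-redex


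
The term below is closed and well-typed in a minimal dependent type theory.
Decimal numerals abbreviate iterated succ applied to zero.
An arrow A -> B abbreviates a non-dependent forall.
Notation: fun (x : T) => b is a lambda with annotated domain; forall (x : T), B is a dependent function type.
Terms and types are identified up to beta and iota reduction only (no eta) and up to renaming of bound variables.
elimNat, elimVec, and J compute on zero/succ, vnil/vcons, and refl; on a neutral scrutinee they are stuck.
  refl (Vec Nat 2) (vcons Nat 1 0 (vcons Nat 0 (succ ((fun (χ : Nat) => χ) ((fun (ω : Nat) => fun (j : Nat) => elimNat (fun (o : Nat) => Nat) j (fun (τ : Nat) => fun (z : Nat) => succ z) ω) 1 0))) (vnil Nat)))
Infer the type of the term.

the term's type:
  Eq (Vec Nat 2) (vcons Nat 1 0 (vcons Nat 0 2 (vnil Nat))) (vcons Nat 1 0 (vcons Nat 0 2 (vnil Nat)))


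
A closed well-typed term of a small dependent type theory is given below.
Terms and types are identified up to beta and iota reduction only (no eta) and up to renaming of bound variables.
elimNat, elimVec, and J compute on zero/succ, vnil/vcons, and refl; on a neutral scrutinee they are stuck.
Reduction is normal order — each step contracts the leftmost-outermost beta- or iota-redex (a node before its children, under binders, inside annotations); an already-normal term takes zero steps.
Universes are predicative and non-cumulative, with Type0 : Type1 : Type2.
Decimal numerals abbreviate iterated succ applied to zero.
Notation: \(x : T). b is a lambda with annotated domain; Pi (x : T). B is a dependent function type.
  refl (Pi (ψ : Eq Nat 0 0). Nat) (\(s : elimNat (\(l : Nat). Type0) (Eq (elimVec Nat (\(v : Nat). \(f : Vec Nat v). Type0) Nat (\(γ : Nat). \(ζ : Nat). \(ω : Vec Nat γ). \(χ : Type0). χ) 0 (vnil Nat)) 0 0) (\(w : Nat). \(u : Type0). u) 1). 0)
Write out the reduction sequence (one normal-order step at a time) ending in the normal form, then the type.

normal-order reduction:
  refl (Pi (ψ : Eq Nat 0 0). Nat) (\(s : elimNat (\(l : Nat). Type0) (Eq (elimVec Nat (\(v : Nat). \(f : Vec Nat v). Type0) Nat (\(γ : Nat). \(ζ : Nat). \(ω : Vec Nat γ). \(χ : Type0). χ) 0 (vnil Nat)) 0 0) (\(w : Nat). \(u : Type0). u) 1). 0)
  ~> refl (Pi (ψ : Eq Nat 0 0). Nat) (\(s : (\(l : Nat). \(v : Type0). v) 0 (elimNat (\(f : Nat). Type0) (Eq (elimVec Nat (\(γ : Nat). \(ζ : Vec Nat γ). Type0) Nat (\(ω : Nat). \(χ : Nat). \(w : Vec Nat ω). \(u : Type0). u) 0 (vnil Nat)) 0 0) (\(h : Nat). \(z : Type0). z) 0)). 0)
  ~> refl (Pi (ψ : Eq Nat 0 0). Nat) (\(s : (\(l : Type0). l) (elimNat (\(v : Nat). Type0) (Eq (elimVec Nat (\(f : Nat). \(γ : Vec Nat f). Type0) Nat (\(ζ : Nat). \(ω : Nat). \(χ : Vec Nat ζ). \(w : Type0). w) 0 (vnil Nat)) 0 0) (\(u : Nat). \(h : Type0). h) 0)). 0)
  ~> refl (Pi (ψ : Eq Nat 0 0). Nat) (\(s : elimNat (\(l : Nat). Type0) (Eq (elimVec Nat (\(v : Nat). \(f : Vec Nat v). Type0) Nat (\(γ : Nat). \(ζ : Nat). \(ω : Vec Nat γ). \(χ : Type0). χ) 0 (vnil Nat)) 0 0) (\(w : Nat). \(u : Type0). u) 0). 0)
  ~> refl (Pi (ψ : Eq Nat 0 0). Nat) (\(s : Eq (elimVec Nat (\(l : Nat). \(v : Vec Nat l). Type0) Nat (\(f : Nat). \(γ : Nat). \(ζ : Vec Nat f). \(ω : Type0). ω) 0 (vnil Nat)) 0 0). 0)
  ~> refl (Pi (ψ : Eq Nat 0 0). Nat) (\(s : Eq Nat 0 0). 0)
inferred type:
  Eq (Pi (ψ : Eq Nat 0 0). Nat) (\(s : Eq Nat 0 0). 0) (\(l : Eq Nat 0 0). 0)


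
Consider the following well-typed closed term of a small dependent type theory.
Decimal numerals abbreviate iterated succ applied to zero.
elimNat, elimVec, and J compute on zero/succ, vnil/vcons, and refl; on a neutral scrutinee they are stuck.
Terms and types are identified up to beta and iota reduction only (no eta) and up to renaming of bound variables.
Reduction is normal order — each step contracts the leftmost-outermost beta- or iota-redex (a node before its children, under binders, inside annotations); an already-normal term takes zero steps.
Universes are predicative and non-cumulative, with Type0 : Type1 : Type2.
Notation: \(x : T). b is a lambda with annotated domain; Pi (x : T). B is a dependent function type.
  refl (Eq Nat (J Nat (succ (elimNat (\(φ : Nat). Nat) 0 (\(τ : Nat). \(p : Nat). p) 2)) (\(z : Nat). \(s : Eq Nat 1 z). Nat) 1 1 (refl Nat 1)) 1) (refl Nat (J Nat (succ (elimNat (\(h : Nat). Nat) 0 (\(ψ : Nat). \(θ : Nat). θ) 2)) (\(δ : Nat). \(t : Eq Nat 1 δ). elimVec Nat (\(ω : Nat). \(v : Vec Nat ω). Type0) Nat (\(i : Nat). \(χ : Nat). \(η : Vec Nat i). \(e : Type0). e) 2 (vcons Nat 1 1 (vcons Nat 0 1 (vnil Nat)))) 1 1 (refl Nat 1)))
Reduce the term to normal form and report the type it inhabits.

resulting normal form:
  refl (Eq Nat 1 1) (refl Nat 1)
inferred type:
  Eq (Eq Nat 1 1) (refl Nat 1) (refl Nat 1)
observation: normalization takes exactly 2 steps under the normal-order strategy.


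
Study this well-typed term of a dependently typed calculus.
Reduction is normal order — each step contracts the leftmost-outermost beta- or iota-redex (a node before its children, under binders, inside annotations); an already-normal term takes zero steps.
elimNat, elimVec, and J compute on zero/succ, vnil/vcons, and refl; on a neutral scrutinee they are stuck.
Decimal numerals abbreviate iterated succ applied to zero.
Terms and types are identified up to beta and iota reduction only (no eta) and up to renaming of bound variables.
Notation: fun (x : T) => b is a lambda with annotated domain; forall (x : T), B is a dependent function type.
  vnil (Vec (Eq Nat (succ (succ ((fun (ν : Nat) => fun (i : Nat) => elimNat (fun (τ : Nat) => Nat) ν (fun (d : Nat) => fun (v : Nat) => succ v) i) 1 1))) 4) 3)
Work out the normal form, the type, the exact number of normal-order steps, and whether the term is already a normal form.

reduced normal form:
  vnil (Vec (Eq Nat 4 4) 3)
the term's type:
  Vec (Vec (Eq Nat 4 4) 3) 0
steps to reach normal form (normal order): 6
started in normal form: no
first redex: a beta-redex


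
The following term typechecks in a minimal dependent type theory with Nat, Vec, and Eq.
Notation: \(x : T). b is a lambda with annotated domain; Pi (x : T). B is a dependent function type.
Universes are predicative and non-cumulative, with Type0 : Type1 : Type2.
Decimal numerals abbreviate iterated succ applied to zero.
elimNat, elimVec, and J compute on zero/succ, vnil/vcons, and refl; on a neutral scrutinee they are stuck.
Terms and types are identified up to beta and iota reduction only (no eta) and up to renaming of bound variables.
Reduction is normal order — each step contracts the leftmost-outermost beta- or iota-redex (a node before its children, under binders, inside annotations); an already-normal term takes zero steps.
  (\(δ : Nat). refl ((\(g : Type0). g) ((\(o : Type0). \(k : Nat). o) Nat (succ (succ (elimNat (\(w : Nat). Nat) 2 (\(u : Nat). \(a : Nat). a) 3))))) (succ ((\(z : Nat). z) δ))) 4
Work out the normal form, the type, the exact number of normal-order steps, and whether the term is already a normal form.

resulting normal form:
  refl Nat 5
type:
  Eq Nat 5 5
normal-order step count: 5
started in normal form: no
first redex: a beta-redex


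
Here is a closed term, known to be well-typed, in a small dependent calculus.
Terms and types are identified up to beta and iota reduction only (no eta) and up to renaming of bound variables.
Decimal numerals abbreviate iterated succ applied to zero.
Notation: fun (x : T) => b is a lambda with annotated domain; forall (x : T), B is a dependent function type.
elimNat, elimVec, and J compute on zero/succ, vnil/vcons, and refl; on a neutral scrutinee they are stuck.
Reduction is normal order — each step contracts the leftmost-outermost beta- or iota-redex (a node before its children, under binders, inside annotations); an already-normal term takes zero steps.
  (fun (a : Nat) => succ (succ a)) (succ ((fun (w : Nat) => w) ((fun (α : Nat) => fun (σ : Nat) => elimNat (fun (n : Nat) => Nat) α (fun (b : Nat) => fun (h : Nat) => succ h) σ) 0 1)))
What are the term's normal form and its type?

resulting normal form:
  4
type:
  Nat


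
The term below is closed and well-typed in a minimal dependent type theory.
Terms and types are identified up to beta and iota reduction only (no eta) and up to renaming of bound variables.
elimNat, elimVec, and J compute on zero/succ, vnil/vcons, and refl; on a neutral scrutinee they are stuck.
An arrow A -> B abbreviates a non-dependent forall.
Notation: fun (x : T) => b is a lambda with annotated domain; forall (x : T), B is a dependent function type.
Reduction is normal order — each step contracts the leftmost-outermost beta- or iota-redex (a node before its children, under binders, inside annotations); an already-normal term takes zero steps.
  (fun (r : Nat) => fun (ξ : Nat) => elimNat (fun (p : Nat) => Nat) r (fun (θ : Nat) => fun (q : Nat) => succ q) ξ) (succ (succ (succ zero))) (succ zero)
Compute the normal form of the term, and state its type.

resulting normal form:
  succ (succ (succ (succ zero)))
type:
  Nat


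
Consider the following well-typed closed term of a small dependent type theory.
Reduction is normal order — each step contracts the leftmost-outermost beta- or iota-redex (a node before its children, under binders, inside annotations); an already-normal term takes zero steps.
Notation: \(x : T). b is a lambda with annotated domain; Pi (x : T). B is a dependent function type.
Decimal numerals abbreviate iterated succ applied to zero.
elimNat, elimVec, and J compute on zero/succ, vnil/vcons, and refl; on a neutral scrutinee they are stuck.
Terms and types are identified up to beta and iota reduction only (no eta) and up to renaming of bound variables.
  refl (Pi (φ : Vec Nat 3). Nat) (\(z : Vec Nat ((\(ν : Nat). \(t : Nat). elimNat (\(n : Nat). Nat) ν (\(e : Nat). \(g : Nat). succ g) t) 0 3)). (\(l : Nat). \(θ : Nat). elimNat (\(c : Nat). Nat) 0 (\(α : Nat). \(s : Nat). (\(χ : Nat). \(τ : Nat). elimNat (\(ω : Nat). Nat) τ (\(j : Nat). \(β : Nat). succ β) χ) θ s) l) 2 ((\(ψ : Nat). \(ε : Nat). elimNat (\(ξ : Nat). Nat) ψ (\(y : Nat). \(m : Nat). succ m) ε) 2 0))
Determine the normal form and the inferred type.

reduced normal form:
  refl (Pi (φ : Vec Nat 3). Nat) (\(z : Vec Nat 3). 4)
inferred type:
  Eq (Pi (φ : Vec Nat 3). Nat) (\(z : Vec Nat 3). 4) (\(ν : Vec Nat 3). 4)
observation: the leftmost-outermost redex is a beta-redex, and normalization takes 45 steps.
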